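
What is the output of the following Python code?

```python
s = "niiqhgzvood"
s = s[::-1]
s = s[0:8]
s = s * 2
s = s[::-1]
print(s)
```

qhgzvoodqhgzvood

reverse → 'doovzghqiin'
slice [0:8] → 'doovzghq'
repeat ×2 → 'doovzghqdoovzghq'
reverse → 'qhgzvoodqhgzvood'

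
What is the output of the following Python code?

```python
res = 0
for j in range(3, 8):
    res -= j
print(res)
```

-25

j=3: res = 0-3 = -3
j=4: res = (-3)-4 = -7
j=5: res = (-7)-5 = -12
j=6: res = (-12)-6 = -18
j=7: res = (-18)-7 = -25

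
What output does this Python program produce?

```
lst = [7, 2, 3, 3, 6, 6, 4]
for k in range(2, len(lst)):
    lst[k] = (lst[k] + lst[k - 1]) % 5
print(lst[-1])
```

k=2: lst[2] = (3+2)%5 = 0 → [7, 2, 0, 3, 6, 6, 4]
k=3: lst[3] = (3+0)%5 = 3 → [7, 2, 0, 3, 6, 6, 4]
k=4: lst[4] = (6+3)%5 = 4 → [7, 2, 0, 3, 4, 6, 4]
k=5: lst[5] = (6+4)%5 = 0 → [7, 2, 0, 3, 4, 0, 4]
k=6: lst[6] = (4+0)%5 = 4 → [7, 2, 0, 3, 4, 0, 4]

4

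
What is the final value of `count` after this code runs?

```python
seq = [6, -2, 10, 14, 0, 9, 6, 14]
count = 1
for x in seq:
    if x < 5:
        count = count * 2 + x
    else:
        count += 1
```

x=6: not <5, count = 1+1 = 2
x=-2: <5, count = 2*2+(-2) = 2
x=10: not <5, count = 2+1 = 3
x=14: not <5, count = 3+1 = 4
x=0: <5, count = 4*2+0 = 8
x=9: not <5, count = 8+1 = 9
x=6: not <5, count = 9+1 = 10
x=14: not <5, count = 10+1 = 11

11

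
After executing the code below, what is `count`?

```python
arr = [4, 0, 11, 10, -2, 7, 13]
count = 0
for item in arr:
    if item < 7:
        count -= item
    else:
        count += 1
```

2

item=4: <7, count = 0-4 = -4
item=0: <7, count = (-4)-0 = -4
item=11: not <7, count = (-4)+1 = -3
item=10: not <7, count = (-3)+1 = -2
item=-2: <7, count = (-2)-(-2) = 0
item=7: not <7, count = 0+1 = 1
item=13: not <7, count = 1+1 = 2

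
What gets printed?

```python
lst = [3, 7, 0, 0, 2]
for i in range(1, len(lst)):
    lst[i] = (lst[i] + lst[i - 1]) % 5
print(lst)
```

i=1: lst[1] = (7+3)%5 = 0 → [3, 0, 0, 0, 2]
i=2: lst[2] = (0+0)%5 = 0 → [3, 0, 0, 0, 2]
i=3: lst[3] = (0+0)%5 = 0 → [3, 0, 0, 0, 2]
i=4: lst[4] = (2+0)%5 = 2 → [3, 0, 0, 0, 2]

[3, 0, 0, 0, 2]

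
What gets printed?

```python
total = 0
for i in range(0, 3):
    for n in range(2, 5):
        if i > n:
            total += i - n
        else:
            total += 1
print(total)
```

9

i=0,n=2: not 0>2, total = 0+1 = 1
i=0,n=3: not 0>3, total = 1+1 = 2
i=0,n=4: not 0>4, total = 2+1 = 3
i=1,n=2: not 1>2, total = 3+1 = 4
i=1,n=3: not 1>3, total = 4+1 = 5
i=1,n=4: not 1>4, total = 5+1 = 6
i=2,n=2: not 2>2, total = 6+1 = 7
i=2,n=3: not 2>3, total = 7+1 = 8
i=2,n=4: not 2>4, total = 8+1 = 9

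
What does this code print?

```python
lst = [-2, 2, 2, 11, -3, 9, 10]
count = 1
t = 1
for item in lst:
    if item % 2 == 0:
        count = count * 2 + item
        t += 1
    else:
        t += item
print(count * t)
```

484

item=-2: even, count = 1*2+(-2) = 0; t=2
item=2: even, count = 0*2+2 = 2; t=3
item=2: even, count = 2*2+2 = 6; t=4
item=11: not even; t=15
item=-3: not even; t=12
item=9: not even; t=21
item=10: even, count = 6*2+10 = 22; t=22
count*t = 22*22 = 484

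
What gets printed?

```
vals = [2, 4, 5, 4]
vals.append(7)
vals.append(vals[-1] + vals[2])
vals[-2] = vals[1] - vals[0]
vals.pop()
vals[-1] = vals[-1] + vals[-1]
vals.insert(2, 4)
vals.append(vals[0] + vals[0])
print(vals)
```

[2, 4, 4, 5, 4, 4, 4]

append 7 → [2, 4, 5, 4, 7]
append vals[-1]+vals[2] = 7+5 = 12 → [2, 4, 5, 4, 7, 12]
vals[-2] = vals[1]-vals[0] = 4-2 = 2 → [2, 4, 5, 4, 2, 12]
pop() removes 12 → [2, 4, 5, 4, 2]
vals[-1] = vals[-1]+vals[-1] = 2+2 = 4 → [2, 4, 5, 4, 4]
insert 4 at 2 → [2, 4, 4, 5, 4, 4]
append vals[0]+vals[0] = 2+2 = 4 → [2, 4, 4, 5, 4, 4, 4]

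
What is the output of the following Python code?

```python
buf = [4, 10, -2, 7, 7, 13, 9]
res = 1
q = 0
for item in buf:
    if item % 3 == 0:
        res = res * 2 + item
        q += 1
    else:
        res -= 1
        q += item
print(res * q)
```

item=4: not %3==0, res = 1-1 = 0; q=4
item=10: not %3==0, res = 0-1 = -1; q=14
item=-2: not %3==0, res = (-1)-1 = -2; q=12
item=7: not %3==0, res = (-2)-1 = -3; q=19
item=7: not %3==0, res = (-3)-1 = -4; q=26
item=13: not %3==0, res = (-4)-1 = -5; q=39
item=9: %3==0, res = (-5)*2+9 = -1; q=40
res*q = (-1)*40 = -40

-40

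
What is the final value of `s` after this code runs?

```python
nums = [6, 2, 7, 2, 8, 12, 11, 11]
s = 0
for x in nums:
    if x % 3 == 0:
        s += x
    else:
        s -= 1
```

x=6: %3==0, s = 0+6 = 6
x=2: not %3==0, s = 6-1 = 5
x=7: not %3==0, s = 5-1 = 4
x=2: not %3==0, s = 4-1 = 3
x=8: not %3==0, s = 3-1 = 2
x=12: %3==0, s = 2+12 = 14
x=11: not %3==0, s = 14-1 = 13
x=11: not %3==0, s = 13-1 = 12

12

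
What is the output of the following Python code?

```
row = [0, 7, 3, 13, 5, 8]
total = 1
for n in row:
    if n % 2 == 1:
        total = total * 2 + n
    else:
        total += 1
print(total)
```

132

n=0: not odd, total = 1+1 = 2
n=7: odd, total = 2*2+7 = 11
n=3: odd, total = 11*2+3 = 25
n=13: odd, total = 25*2+13 = 63
n=5: odd, total = 63*2+5 = 131
n=8: not odd, total = 131+1 = 132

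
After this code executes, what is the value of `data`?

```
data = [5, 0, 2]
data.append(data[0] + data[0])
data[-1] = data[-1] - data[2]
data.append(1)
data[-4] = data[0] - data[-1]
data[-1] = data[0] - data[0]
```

append data[0]+data[0] = 5+5 = 10 → [5, 0, 2, 10]
data[-1] = data[-1]-data[2] = 10-2 = 8 → [5, 0, 2, 8]
append 1 → [5, 0, 2, 8, 1]
data[-4] = data[0]-data[-1] = 5-1 = 4 → [5, 4, 2, 8, 1]
data[-1] = data[0]-data[0] = 5-5 = 0 → [5, 4, 2, 8, 0]

[5, 4, 2, 8, 0]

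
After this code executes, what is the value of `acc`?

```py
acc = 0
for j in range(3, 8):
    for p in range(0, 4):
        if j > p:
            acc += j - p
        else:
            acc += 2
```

72

j=3,p=0: 3>0, acc = 0+3 = 3
j=3,p=1: 3>1, acc = 3+2 = 5
j=3,p=2: 3>2, acc = 5+1 = 6
j=3,p=3: not 3>3, acc = 6+2 = 8
j=4,p=0: 4>0, acc = 8+4 = 12
j=4,p=1: 4>1, acc = 12+3 = 15
j=4,p=2: 4>2, acc = 15+2 = 17
j=4,p=3: 4>3, acc = 17+1 = 18
j=5,p=0: 5>0, acc = 18+5 = 23
j=5,p=1: 5>1, acc = 23+4 = 27
j=5,p=2: 5>2, acc = 27+3 = 30
j=5,p=3: 5>3, acc = 30+2 = 32
j=6,p=0: 6>0, acc = 32+6 = 38
j=6,p=1: 6>1, acc = 38+5 = 43
j=6,p=2: 6>2, acc = 43+4 = 47
j=6,p=3: 6>3, acc = 47+3 = 50
j=7,p=0: 7>0, acc = 50+7 = 57
j=7,p=1: 7>1, acc = 57+6 = 63
j=7,p=2: 7>2, acc = 63+5 = 68
j=7,p=3: 7>3, acc = 68+4 = 72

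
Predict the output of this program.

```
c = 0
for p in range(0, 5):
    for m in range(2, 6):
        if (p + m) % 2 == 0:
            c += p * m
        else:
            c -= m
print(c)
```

p=0,m=2: even sum, c = 0+0 = 0
p=0,m=3: odd sum, c = 0-3 = -3
p=0,m=4: even sum, c = (-3)+0 = -3
p=0,m=5: odd sum, c = (-3)-5 = -8
p=1,m=2: odd sum, c = (-8)-2 = -10
p=1,m=3: even sum, c = (-10)+3 = -7
p=1,m=4: odd sum, c = (-7)-4 = -11
p=1,m=5: even sum, c = (-11)+5 = -6
p=2,m=2: even sum, c = (-6)+4 = -2
p=2,m=3: odd sum, c = (-2)-3 = -5
p=2,m=4: even sum, c = (-5)+8 = 3
p=2,m=5: odd sum, c = 3-5 = -2
p=3,m=2: odd sum, c = (-2)-2 = -4
p=3,m=3: even sum, c = (-4)+9 = 5
p=3,m=4: odd sum, c = 5-4 = 1
p=3,m=5: even sum, c = 1+15 = 16
p=4,m=2: even sum, c = 16+8 = 24
p=4,m=3: odd sum, c = 24-3 = 21
p=4,m=4: even sum, c = 21+16 = 37
p=4,m=5: odd sum, c = 37-5 = 32

32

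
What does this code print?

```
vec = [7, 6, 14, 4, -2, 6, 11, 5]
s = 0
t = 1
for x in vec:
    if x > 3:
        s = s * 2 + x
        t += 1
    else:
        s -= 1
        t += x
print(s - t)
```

933

x=7: >3, s = 0*2+7 = 7; t=2
x=6: >3, s = 7*2+6 = 20; t=3
x=14: >3, s = 20*2+14 = 54; t=4
x=4: >3, s = 54*2+4 = 112; t=5
x=-2: not >3, s = 112-1 = 111; t=3
x=6: >3, s = 111*2+6 = 228; t=4
x=11: >3, s = 228*2+11 = 467; t=5
x=5: >3, s = 467*2+5 = 939; t=6
s-t = 939-6 = 933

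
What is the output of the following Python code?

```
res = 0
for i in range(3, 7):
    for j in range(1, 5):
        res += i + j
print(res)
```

i=3,j=1: res = 0+4 = 4
i=3,j=2: res = 4+5 = 9
i=3,j=3: res = 9+6 = 15
i=3,j=4: res = 15+7 = 22
i=4,j=1: res = 22+5 = 27
i=4,j=2: res = 27+6 = 33
i=4,j=3: res = 33+7 = 40
i=4,j=4: res = 40+8 = 48
i=5,j=1: res = 48+6 = 54
i=5,j=2: res = 54+7 = 61
i=5,j=3: res = 61+8 = 69
i=5,j=4: res = 69+9 = 78
i=6,j=1: res = 78+7 = 85
i=6,j=2: res = 85+8 = 93
i=6,j=3: res = 93+9 = 102
i=6,j=4: res = 102+10 = 112

112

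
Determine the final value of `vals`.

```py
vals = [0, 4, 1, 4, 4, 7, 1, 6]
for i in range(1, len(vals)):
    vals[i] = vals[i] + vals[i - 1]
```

i=1: vals[1] = 4+0 = 4 → [0, 4, 1, 4, 4, 7, 1, 6]
i=2: vals[2] = 1+4 = 5 → [0, 4, 5, 4, 4, 7, 1, 6]
i=3: vals[3] = 4+5 = 9 → [0, 4, 5, 9, 4, 7, 1, 6]
i=4: vals[4] = 4+9 = 13 → [0, 4, 5, 9, 13, 7, 1, 6]
i=5: vals[5] = 7+13 = 20 → [0, 4, 5, 9, 13, 20, 1, 6]
i=6: vals[6] = 1+20 = 21 → [0, 4, 5, 9, 13, 20, 21, 6]
i=7: vals[7] = 6+21 = 27 → [0, 4, 5, 9, 13, 20, 21, 27]

[0, 4, 5, 9, 13, 20, 21, 27]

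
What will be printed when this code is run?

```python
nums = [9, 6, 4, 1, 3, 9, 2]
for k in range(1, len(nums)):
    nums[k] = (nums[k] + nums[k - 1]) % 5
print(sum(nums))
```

k=1: nums[1] = (6+9)%5 = 0 → [9, 0, 4, 1, 3, 9, 2]
k=2: nums[2] = (4+0)%5 = 4 → [9, 0, 4, 1, 3, 9, 2]
k=3: nums[3] = (1+4)%5 = 0 → [9, 0, 4, 0, 3, 9, 2]
k=4: nums[4] = (3+0)%5 = 3 → [9, 0, 4, 0, 3, 9, 2]
k=5: nums[5] = (9+3)%5 = 2 → [9, 0, 4, 0, 3, 2, 2]
k=6: nums[6] = (2+2)%5 = 4 → [9, 0, 4, 0, 3, 2, 4]
sum = 22

22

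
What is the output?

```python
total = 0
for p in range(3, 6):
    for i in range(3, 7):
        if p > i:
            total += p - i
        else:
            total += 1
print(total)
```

p=3,i=3: not 3>3, total = 0+1 = 1
p=3,i=4: not 3>4, total = 1+1 = 2
p=3,i=5: not 3>5, total = 2+1 = 3
p=3,i=6: not 3>6, total = 3+1 = 4
p=4,i=3: 4>3, total = 4+1 = 5
p=4,i=4: not 4>4, total = 5+1 = 6
p=4,i=5: not 4>5, total = 6+1 = 7
p=4,i=6: not 4>6, total = 7+1 = 8
p=5,i=3: 5>3, total = 8+2 = 10
p=5,i=4: 5>4, total = 10+1 = 11
p=5,i=5: not 5>5, total = 11+1 = 12
p=5,i=6: not 5>6, total = 12+1 = 13

13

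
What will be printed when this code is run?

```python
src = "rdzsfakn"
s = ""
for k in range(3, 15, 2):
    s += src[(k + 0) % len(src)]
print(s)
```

k=3: add src[3]='s' → 's'
k=5: add src[5]='a' → 'sa'
k=7: add src[7]='n' → 'san'
k=9: add src[1]='d' → 'sand'
k=11: add src[3]='s' → 'sands'
k=13: add src[5]='a' → 'sandsa'

sandsa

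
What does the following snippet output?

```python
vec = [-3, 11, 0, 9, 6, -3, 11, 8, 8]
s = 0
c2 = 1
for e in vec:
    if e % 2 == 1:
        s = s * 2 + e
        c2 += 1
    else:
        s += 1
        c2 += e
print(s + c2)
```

123

e=-3: odd, s = 0*2+(-3) = -3; c2=2
e=11: odd, s = (-3)*2+11 = 5; c2=3
e=0: not odd, s = 5+1 = 6; c2=3
e=9: odd, s = 6*2+9 = 21; c2=4
e=6: not odd, s = 21+1 = 22; c2=10
e=-3: odd, s = 22*2+(-3) = 41; c2=11
e=11: odd, s = 41*2+11 = 93; c2=12
e=8: not odd, s = 93+1 = 94; c2=20
e=8: not odd, s = 94+1 = 95; c2=28
s+c2 = 95+28 = 123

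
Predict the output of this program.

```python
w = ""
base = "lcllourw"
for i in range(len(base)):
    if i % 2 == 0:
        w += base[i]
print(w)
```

llor

i=0: add 'l' → 'l'
i=1: skip
i=2: add 'l' → 'll'
i=3: skip
i=4: add 'o' → 'llo'
i=5: skip
i=6: add 'r' → 'llor'
i=7: skip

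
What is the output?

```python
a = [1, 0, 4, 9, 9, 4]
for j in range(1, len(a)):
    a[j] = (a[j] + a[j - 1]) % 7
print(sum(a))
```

j=1: a[1] = (0+1)%7 = 1 → [1, 1, 4, 9, 9, 4]
j=2: a[2] = (4+1)%7 = 5 → [1, 1, 5, 9, 9, 4]
j=3: a[3] = (9+5)%7 = 0 → [1, 1, 5, 0, 9, 4]
j=4: a[4] = (9+0)%7 = 2 → [1, 1, 5, 0, 2, 4]
j=5: a[5] = (4+2)%7 = 6 → [1, 1, 5, 0, 2, 6]
sum = 15

15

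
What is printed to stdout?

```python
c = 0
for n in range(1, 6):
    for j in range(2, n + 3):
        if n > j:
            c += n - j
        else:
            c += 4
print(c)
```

n=1,j=2: not 1>2, c = 0+4 = 4
n=1,j=3: not 1>3, c = 4+4 = 8
n=2,j=2: not 2>2, c = 8+4 = 12
n=2,j=3: not 2>3, c = 12+4 = 16
n=2,j=4: not 2>4, c = 16+4 = 20
n=3,j=2: 3>2, c = 20+1 = 21
n=3,j=3: not 3>3, c = 21+4 = 25
n=3,j=4: not 3>4, c = 25+4 = 29
n=3,j=5: not 3>5, c = 29+4 = 33
n=4,j=2: 4>2, c = 33+2 = 35
n=4,j=3: 4>3, c = 35+1 = 36
n=4,j=4: not 4>4, c = 36+4 = 40
n=4,j=5: not 4>5, c = 40+4 = 44
n=4,j=6: not 4>6, c = 44+4 = 48
n=5,j=2: 5>2, c = 48+3 = 51
n=5,j=3: 5>3, c = 51+2 = 53
n=5,j=4: 5>4, c = 53+1 = 54
n=5,j=5: not 5>5, c = 54+4 = 58
n=5,j=6: not 5>6, c = 58+4 = 62
n=5,j=7: not 5>7, c = 62+4 = 66

66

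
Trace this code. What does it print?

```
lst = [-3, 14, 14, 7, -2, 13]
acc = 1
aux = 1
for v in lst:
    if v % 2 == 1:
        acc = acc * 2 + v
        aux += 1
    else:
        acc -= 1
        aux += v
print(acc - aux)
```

-17

v=-3: odd, acc = 1*2+(-3) = -1; aux=2
v=14: not odd, acc = (-1)-1 = -2; aux=16
v=14: not odd, acc = (-2)-1 = -3; aux=30
v=7: odd, acc = (-3)*2+7 = 1; aux=31
v=-2: not odd, acc = 1-1 = 0; aux=29
v=13: odd, acc = 0*2+13 = 13; aux=30
acc-aux = 13-30 = -17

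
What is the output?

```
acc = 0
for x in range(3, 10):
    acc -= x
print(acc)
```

-42

x=3: acc = 0-3 = -3
x=4: acc = (-3)-4 = -7
x=5: acc = (-7)-5 = -12
x=6: acc = (-12)-6 = -18
x=7: acc = (-18)-7 = -25
x=8: acc = (-25)-8 = -33
x=9: acc = (-33)-9 = -42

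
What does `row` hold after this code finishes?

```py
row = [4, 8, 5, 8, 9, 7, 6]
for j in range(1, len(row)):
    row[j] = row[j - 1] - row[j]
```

j=1: row[1] = 4-8 = -4 → [4, -4, 5, 8, 9, 7, 6]
j=2: row[2] = (-4)-5 = -9 → [4, -4, -9, 8, 9, 7, 6]
j=3: row[3] = (-9)-8 = -17 → [4, -4, -9, -17, 9, 7, 6]
j=4: row[4] = (-17)-9 = -26 → [4, -4, -9, -17, -26, 7, 6]
j=5: row[5] = (-26)-7 = -33 → [4, -4, -9, -17, -26, -33, 6]
j=6: row[6] = (-33)-6 = -39 → [4, -4, -9, -17, -26, -33, -39]

[4, -4, -9, -17, -26, -33, -39]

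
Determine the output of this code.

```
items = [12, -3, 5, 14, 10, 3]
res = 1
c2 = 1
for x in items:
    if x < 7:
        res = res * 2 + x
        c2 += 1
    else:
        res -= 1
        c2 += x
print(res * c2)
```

x=12: not <7, res = 1-1 = 0; c2=13
x=-3: <7, res = 0*2+(-3) = -3; c2=14
x=5: <7, res = (-3)*2+5 = -1; c2=15
x=14: not <7, res = (-1)-1 = -2; c2=29
x=10: not <7, res = (-2)-1 = -3; c2=39
x=3: <7, res = (-3)*2+3 = -3; c2=40
res*c2 = (-3)*40 = -120

-120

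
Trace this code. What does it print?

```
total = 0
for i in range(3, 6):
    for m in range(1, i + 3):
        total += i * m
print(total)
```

269

i=3,m=1: total = 0+3 = 3
i=3,m=2: total = 3+6 = 9
i=3,m=3: total = 9+9 = 18
i=3,m=4: total = 18+12 = 30
i=3,m=5: total = 30+15 = 45
i=4,m=1: total = 45+4 = 49
i=4,m=2: total = 49+8 = 57
i=4,m=3: total = 57+12 = 69
i=4,m=4: total = 69+16 = 85
i=4,m=5: total = 85+20 = 105
i=4,m=6: total = 105+24 = 129
i=5,m=1: total = 129+5 = 134
i=5,m=2: total = 134+10 = 144
i=5,m=3: total = 144+15 = 159
i=5,m=4: total = 159+20 = 179
i=5,m=5: total = 179+25 = 204
i=5,m=6: total = 204+30 = 234
i=5,m=7: total = 234+35 = 269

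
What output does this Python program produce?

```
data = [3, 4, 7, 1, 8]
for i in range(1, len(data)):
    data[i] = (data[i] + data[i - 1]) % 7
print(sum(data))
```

6

i=1: data[1] = (4+3)%7 = 0 → [3, 0, 7, 1, 8]
i=2: data[2] = (7+0)%7 = 0 → [3, 0, 0, 1, 8]
i=3: data[3] = (1+0)%7 = 1 → [3, 0, 0, 1, 8]
i=4: data[4] = (8+1)%7 = 2 → [3, 0, 0, 1, 2]
sum = 6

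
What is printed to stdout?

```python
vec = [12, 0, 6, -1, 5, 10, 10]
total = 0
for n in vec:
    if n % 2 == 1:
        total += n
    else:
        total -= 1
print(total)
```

n=12: not odd, total = 0-1 = -1
n=0: not odd, total = (-1)-1 = -2
n=6: not odd, total = (-2)-1 = -3
n=-1: odd, total = (-3)+(-1) = -4
n=5: odd, total = (-4)+5 = 1
n=10: not odd, total = 1-1 = 0
n=10: not odd, total = 0-1 = -1

-1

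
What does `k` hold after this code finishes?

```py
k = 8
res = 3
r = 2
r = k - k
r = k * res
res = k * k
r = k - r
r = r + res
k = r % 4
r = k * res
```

r = 8-8 = 0
r = 8*3 = 24
res = 8*8 = 64
r = 8-24 = -16
r = (-16)+64 = 48
k = 48%4 = 0
r = 0*64 = 0

0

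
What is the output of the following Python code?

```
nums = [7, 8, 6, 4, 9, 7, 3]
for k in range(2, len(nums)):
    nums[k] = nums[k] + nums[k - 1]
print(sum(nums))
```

k=2: nums[2] = 6+8 = 14 → [7, 8, 14, 4, 9, 7, 3]
k=3: nums[3] = 4+14 = 18 → [7, 8, 14, 18, 9, 7, 3]
k=4: nums[4] = 9+18 = 27 → [7, 8, 14, 18, 27, 7, 3]
k=5: nums[5] = 7+27 = 34 → [7, 8, 14, 18, 27, 34, 3]
k=6: nums[6] = 3+34 = 37 → [7, 8, 14, 18, 27, 34, 37]
sum = 145

145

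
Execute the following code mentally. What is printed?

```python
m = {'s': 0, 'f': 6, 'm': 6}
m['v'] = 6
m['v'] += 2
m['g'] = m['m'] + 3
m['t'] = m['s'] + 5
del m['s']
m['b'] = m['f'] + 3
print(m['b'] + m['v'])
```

m['v'] = 6 → {'s': 0, 'f': 6, 'm': 6, 'v': 6}
m['v'] = 6+2 = 8 → {'s': 0, 'f': 6, 'm': 6, 'v': 8}
m['g'] = m['m']+3 = 9 → {'s': 0, 'f': 6, 'm': 6, 'v': 8, 'g': 9}
m['t'] = m['s']+5 = 5 → {'s': 0, 'f': 6, 'm': 6, 'v': 8, 'g': 9, 't': 5}
del 's' → {'f': 6, 'm': 6, 'v': 8, 'g': 9, 't': 5}
m['b'] = m['f']+3 = 9 → {'f': 6, 'm': 6, 'v': 8, 'g': 9, 't': 5, 'b': 9}
m['b']+m['v'] = 9+8 = 17

17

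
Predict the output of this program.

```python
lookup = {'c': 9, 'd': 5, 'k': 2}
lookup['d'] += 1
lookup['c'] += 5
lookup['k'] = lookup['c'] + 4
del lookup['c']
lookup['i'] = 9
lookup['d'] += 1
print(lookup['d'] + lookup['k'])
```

lookup['d'] = 5+1 = 6 → {'c': 9, 'd': 6, 'k': 2}
lookup['c'] = 9+5 = 14 → {'c': 14, 'd': 6, 'k': 2}
lookup['k'] = lookup['c']+4 = 18 → {'c': 14, 'd': 6, 'k': 18}
del 'c' → {'d': 6, 'k': 18}
lookup['i'] = 9 → {'d': 6, 'k': 18, 'i': 9}
lookup['d'] = 6+1 = 7 → {'d': 7, 'k': 18, 'i': 9}
lookup['d']+lookup['k'] = 7+18 = 25

25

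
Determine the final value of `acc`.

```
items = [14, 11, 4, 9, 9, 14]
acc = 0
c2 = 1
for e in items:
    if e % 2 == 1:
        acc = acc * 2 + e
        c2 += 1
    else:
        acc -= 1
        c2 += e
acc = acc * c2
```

2088

e=14: not odd, acc = 0-1 = -1; c2=15
e=11: odd, acc = (-1)*2+11 = 9; c2=16
e=4: not odd, acc = 9-1 = 8; c2=20
e=9: odd, acc = 8*2+9 = 25; c2=21
e=9: odd, acc = 25*2+9 = 59; c2=22
e=14: not odd, acc = 59-1 = 58; c2=36
acc*c2 = 58*36 = 2088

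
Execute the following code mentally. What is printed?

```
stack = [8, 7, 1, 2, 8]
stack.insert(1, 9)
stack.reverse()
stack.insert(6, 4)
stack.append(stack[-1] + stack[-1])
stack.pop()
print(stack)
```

[8, 2, 1, 7, 9, 8, 4]

insert 9 at 1 → [8, 9, 7, 1, 2, 8]
reverse → [8, 2, 1, 7, 9, 8]
insert 4 at 6 → [8, 2, 1, 7, 9, 8, 4]
append stack[-1]+stack[-1] = 4+4 = 8 → [8, 2, 1, 7, 9, 8, 4, 8]
pop() removes 8 → [8, 2, 1, 7, 9, 8, 4]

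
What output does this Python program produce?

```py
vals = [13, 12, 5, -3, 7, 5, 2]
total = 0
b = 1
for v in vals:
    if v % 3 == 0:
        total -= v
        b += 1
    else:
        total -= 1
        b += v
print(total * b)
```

-490

v=13: not %3==0, total = 0-1 = -1; b=14
v=12: %3==0, total = (-1)-12 = -13; b=15
v=5: not %3==0, total = (-13)-1 = -14; b=20
v=-3: %3==0, total = (-14)-(-3) = -11; b=21
v=7: not %3==0, total = (-11)-1 = -12; b=28
v=5: not %3==0, total = (-12)-1 = -13; b=33
v=2: not %3==0, total = (-13)-1 = -14; b=35
total*b = (-14)*35 = -490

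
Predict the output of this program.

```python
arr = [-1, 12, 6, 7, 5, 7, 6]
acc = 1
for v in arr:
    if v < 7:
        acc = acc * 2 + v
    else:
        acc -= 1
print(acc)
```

v=-1: <7, acc = 1*2+(-1) = 1
v=12: not <7, acc = 1-1 = 0
v=6: <7, acc = 0*2+6 = 6
v=7: not <7, acc = 6-1 = 5
v=5: <7, acc = 5*2+5 = 15
v=7: not <7, acc = 15-1 = 14
v=6: <7, acc = 14*2+6 = 34

34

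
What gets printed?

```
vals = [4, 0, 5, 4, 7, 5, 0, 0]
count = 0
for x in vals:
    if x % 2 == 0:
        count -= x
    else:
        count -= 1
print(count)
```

x=4: even, count = 0-4 = -4
x=0: even, count = (-4)-0 = -4
x=5: not even, count = (-4)-1 = -5
x=4: even, count = (-5)-4 = -9
x=7: not even, count = (-9)-1 = -10
x=5: not even, count = (-10)-1 = -11
x=0: even, count = (-11)-0 = -11
x=0: even, count = (-11)-0 = -11

-11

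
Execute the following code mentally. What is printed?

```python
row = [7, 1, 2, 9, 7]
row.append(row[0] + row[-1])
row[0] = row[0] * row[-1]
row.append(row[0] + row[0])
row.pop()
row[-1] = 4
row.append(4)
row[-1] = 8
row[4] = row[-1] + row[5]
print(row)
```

append row[0]+row[-1] = 7+7 = 14 → [7, 1, 2, 9, 7, 14]
row[0] = row[0]*row[-1] = 7*14 = 98 → [98, 1, 2, 9, 7, 14]
append row[0]+row[0] = 98+98 = 196 → [98, 1, 2, 9, 7, 14, 196]
pop() removes 196 → [98, 1, 2, 9, 7, 14]
row[-1] = 4 → [98, 1, 2, 9, 7, 4]
append 4 → [98, 1, 2, 9, 7, 4, 4]
row[-1] = 8 → [98, 1, 2, 9, 7, 4, 8]
row[4] = row[-1]+row[5] = 8+4 = 12 → [98, 1, 2, 9, 12, 4, 8]

[98, 1, 2, 9, 12, 4, 8]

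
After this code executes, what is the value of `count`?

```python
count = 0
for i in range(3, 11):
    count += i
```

52

i=3: count = 0+3 = 3
i=4: count = 3+4 = 7
i=5: count = 7+5 = 12
i=6: count = 12+6 = 18
i=7: count = 18+7 = 25
i=8: count = 25+8 = 33
i=9: count = 33+9 = 42
i=10: count = 42+10 = 52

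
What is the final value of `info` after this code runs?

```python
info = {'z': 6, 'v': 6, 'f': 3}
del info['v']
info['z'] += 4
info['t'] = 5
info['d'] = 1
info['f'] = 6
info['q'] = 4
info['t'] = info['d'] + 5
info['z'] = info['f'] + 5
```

del 'v' → {'z': 6, 'f': 3}
info['z'] = 6+4 = 10 → {'z': 10, 'f': 3}
info['t'] = 5 → {'z': 10, 'f': 3, 't': 5}
info['d'] = 1 → {'z': 10, 'f': 3, 't': 5, 'd': 1}
info['f'] = 6 → {'z': 10, 'f': 6, 't': 5, 'd': 1}
info['q'] = 4 → {'z': 10, 'f': 6, 't': 5, 'd': 1, 'q': 4}
info['t'] = info['d']+5 = 6 → {'z': 10, 'f': 6, 't': 6, 'd': 1, 'q': 4}
info['z'] = info['f']+5 = 11 → {'z': 11, 'f': 6, 't': 6, 'd': 1, 'q': 4}

{'z': 11, 'f': 6, 't': 6, 'd': 1, 'q': 4}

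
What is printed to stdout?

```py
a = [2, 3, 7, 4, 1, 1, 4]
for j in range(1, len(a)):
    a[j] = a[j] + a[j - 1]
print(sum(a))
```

j=1: a[1] = 3+2 = 5 → [2, 5, 7, 4, 1, 1, 4]
j=2: a[2] = 7+5 = 12 → [2, 5, 12, 4, 1, 1, 4]
j=3: a[3] = 4+12 = 16 → [2, 5, 12, 16, 1, 1, 4]
j=4: a[4] = 1+16 = 17 → [2, 5, 12, 16, 17, 1, 4]
j=5: a[5] = 1+17 = 18 → [2, 5, 12, 16, 17, 18, 4]
j=6: a[6] = 4+18 = 22 → [2, 5, 12, 16, 17, 18, 22]
sum = 92

92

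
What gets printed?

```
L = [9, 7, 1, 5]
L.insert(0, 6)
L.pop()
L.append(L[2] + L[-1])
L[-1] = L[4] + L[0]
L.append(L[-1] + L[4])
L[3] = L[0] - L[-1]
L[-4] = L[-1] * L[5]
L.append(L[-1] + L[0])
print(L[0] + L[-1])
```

insert 6 at 0 → [6, 9, 7, 1, 5]
pop() removes 5 → [6, 9, 7, 1]
append L[2]+L[-1] = 7+1 = 8 → [6, 9, 7, 1, 8]
L[-1] = L[4]+L[0] = 8+6 = 14 → [6, 9, 7, 1, 14]
append L[-1]+L[4] = 14+14 = 28 → [6, 9, 7, 1, 14, 28]
L[3] = L[0]-L[-1] = 6-28 = -22 → [6, 9, 7, -22, 14, 28]
L[-4] = L[-1]*L[5] = 28*28 = 784 → [6, 9, 784, -22, 14, 28]
append L[-1]+L[0] = 28+6 = 34 → [6, 9, 784, -22, 14, 28, 34]
L[0]+L[-1] = 6+34 = 40

40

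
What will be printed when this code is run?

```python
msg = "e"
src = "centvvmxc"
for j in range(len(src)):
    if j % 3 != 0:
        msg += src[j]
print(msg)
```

j=0: skip
j=1: add 'e' → 'ee'
j=2: add 'n' → 'een'
j=3: skip
j=4: add 'v' → 'eenv'
j=5: add 'v' → 'eenvv'
j=6: skip
j=7: add 'x' → 'eenvvx'
j=8: add 'c' → 'eenvvxc'

eenvvxc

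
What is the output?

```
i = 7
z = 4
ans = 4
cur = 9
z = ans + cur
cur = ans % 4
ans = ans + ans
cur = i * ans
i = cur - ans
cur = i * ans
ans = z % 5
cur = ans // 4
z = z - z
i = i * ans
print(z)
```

z = 4+9 = 13
cur = 4%4 = 0
ans = 4+4 = 8
cur = 7*8 = 56
i = 56-8 = 48
cur = 48*8 = 384
ans = 13%5 = 3
cur = 3//4 = 0
z = 13-13 = 0
i = 48*3 = 144

0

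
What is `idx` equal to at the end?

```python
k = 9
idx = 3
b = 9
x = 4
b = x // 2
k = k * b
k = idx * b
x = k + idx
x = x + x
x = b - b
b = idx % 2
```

3

b = 4//2 = 2
k = 9*2 = 18
k = 3*2 = 6
x = 6+3 = 9
x = 9+9 = 18
x = 2-2 = 0
b = 3%2 = 1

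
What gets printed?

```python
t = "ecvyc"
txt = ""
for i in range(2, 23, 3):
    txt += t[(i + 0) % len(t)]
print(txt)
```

veyccve

i=2: add t[2]='v' → 'v'
i=5: add t[0]='e' → 've'
i=8: add t[3]='y' → 'vey'
i=11: add t[1]='c' → 'veyc'
i=14: add t[4]='c' → 'veycc'
i=17: add t[2]='v' → 'veyccv'
i=20: add t[0]='e' → 'veyccve'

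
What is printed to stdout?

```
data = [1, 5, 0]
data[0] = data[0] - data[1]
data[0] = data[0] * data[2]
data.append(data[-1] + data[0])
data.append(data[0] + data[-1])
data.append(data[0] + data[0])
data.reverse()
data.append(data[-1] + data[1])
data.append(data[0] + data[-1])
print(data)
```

data[0] = data[0]-data[1] = 1-5 = -4 → [-4, 5, 0]
data[0] = data[0]*data[2] = (-4)*0 = 0 → [0, 5, 0]
append data[-1]+data[0] = 0+0 = 0 → [0, 5, 0, 0]
append data[0]+data[-1] = 0+0 = 0 → [0, 5, 0, 0, 0]
append data[0]+data[0] = 0+0 = 0 → [0, 5, 0, 0, 0, 0]
reverse → [0, 0, 0, 0, 5, 0]
append data[-1]+data[1] = 0+0 = 0 → [0, 0, 0, 0, 5, 0, 0]
append data[0]+data[-1] = 0+0 = 0 → [0, 0, 0, 0, 5, 0, 0, 0]

[0, 0, 0, 0, 5, 0, 0, 0]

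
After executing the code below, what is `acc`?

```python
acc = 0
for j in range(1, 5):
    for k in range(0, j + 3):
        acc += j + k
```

112

j=1,k=0: acc = 0+1 = 1
j=1,k=1: acc = 1+2 = 3
j=1,k=2: acc = 3+3 = 6
j=1,k=3: acc = 6+4 = 10
j=2,k=0: acc = 10+2 = 12
j=2,k=1: acc = 12+3 = 15
j=2,k=2: acc = 15+4 = 19
j=2,k=3: acc = 19+5 = 24
j=2,k=4: acc = 24+6 = 30
j=3,k=0: acc = 30+3 = 33
j=3,k=1: acc = 33+4 = 37
j=3,k=2: acc = 37+5 = 42
j=3,k=3: acc = 42+6 = 48
j=3,k=4: acc = 48+7 = 55
j=3,k=5: acc = 55+8 = 63
j=4,k=0: acc = 63+4 = 67
j=4,k=1: acc = 67+5 = 72
j=4,k=2: acc = 72+6 = 78
j=4,k=3: acc = 78+7 = 85
j=4,k=4: acc = 85+8 = 93
j=4,k=5: acc = 93+9 = 102
j=4,k=6: acc = 102+10 = 112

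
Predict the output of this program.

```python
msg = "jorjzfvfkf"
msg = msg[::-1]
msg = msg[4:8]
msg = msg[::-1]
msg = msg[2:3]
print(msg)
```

z

reverse → 'fkfvfzjroj'
slice [4:8] → 'fzjr'
reverse → 'rjzf'
slice [2:3] → 'z'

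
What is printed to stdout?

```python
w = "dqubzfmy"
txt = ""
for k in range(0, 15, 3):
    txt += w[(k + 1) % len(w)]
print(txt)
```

qzyuf

k=0: add w[1]='q' → 'q'
k=3: add w[4]='z' → 'qz'
k=6: add w[7]='y' → 'qzy'
k=9: add w[2]='u' → 'qzyu'
k=12: add w[5]='f' → 'qzyuf'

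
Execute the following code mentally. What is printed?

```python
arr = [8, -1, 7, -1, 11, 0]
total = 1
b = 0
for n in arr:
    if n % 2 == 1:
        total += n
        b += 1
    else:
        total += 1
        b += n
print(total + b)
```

31

n=8: not odd, total = 1+1 = 2; b=8
n=-1: odd, total = 2+(-1) = 1; b=9
n=7: odd, total = 1+7 = 8; b=10
n=-1: odd, total = 8+(-1) = 7; b=11
n=11: odd, total = 7+11 = 18; b=12
n=0: not odd, total = 18+1 = 19; b=12
total+b = 19+12 = 31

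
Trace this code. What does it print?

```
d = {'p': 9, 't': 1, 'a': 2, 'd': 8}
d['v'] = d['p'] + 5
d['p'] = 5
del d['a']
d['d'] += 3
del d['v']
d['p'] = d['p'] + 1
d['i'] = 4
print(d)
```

{'p': 6, 't': 1, 'd': 11, 'i': 4}

d['v'] = d['p']+5 = 14 → {'p': 9, 't': 1, 'a': 2, 'd': 8, 'v': 14}
d['p'] = 5 → {'p': 5, 't': 1, 'a': 2, 'd': 8, 'v': 14}
del 'a' → {'p': 5, 't': 1, 'd': 8, 'v': 14}
d['d'] = 8+3 = 11 → {'p': 5, 't': 1, 'd': 11, 'v': 14}
del 'v' → {'p': 5, 't': 1, 'd': 11}
d['p'] = d['p']+1 = 6 → {'p': 6, 't': 1, 'd': 11}
d['i'] = 4 → {'p': 6, 't': 1, 'd': 11, 'i': 4}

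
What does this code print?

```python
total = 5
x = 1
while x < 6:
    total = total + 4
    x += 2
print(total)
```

x=1: total = 5+4 = 9
x=3: total = 9+4 = 13
x=5: total = 13+4 = 17

17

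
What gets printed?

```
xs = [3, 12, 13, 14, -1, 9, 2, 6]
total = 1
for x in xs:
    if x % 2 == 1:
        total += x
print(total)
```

25

x=3: odd, total = 1+3 = 4
x=12: not odd
x=13: odd, total = 4+13 = 17
x=14: not odd
x=-1: odd, total = 17+(-1) = 16
x=9: odd, total = 16+9 = 25
x=2: not odd
x=6: not odd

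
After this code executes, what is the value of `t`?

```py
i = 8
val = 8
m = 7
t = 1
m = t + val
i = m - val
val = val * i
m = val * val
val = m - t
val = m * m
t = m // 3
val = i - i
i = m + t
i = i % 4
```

m = 1+8 = 9
i = 9-8 = 1
val = 8*1 = 8
m = 8*8 = 64
val = 64-1 = 63
val = 64*64 = 4096
t = 64//3 = 21
val = 1-1 = 0
i = 64+21 = 85
i = 85%4 = 1

21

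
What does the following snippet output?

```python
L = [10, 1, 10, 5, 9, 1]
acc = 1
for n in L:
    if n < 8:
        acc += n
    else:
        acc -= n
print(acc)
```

n=10: not <8, acc = 1-10 = -9
n=1: <8, acc = (-9)+1 = -8
n=10: not <8, acc = (-8)-10 = -18
n=5: <8, acc = (-18)+5 = -13
n=9: not <8, acc = (-13)-9 = -22
n=1: <8, acc = (-22)+1 = -21

-21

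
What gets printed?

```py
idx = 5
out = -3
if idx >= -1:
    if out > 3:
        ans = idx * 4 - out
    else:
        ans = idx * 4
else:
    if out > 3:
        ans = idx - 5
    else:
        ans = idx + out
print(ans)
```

idx=5, out=-3
idx >= -1 is True; out > 3 is False
→ ans = idx * 4 = 20

20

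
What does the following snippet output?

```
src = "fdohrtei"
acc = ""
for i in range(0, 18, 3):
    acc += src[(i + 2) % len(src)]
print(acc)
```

i=0: add src[2]='o' → 'o'
i=3: add src[5]='t' → 'ot'
i=6: add src[0]='f' → 'otf'
i=9: add src[3]='h' → 'otfh'
i=12: add src[6]='e' → 'otfhe'
i=15: add src[1]='d' → 'otfhed'

otfhed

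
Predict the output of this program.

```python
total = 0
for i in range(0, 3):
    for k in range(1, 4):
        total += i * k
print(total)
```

i=0,k=1: total = 0+0 = 0
i=0,k=2: total = 0+0 = 0
i=0,k=3: total = 0+0 = 0
i=1,k=1: total = 0+1 = 1
i=1,k=2: total = 1+2 = 3
i=1,k=3: total = 3+3 = 6
i=2,k=1: total = 6+2 = 8
i=2,k=2: total = 8+4 = 12
i=2,k=3: total = 12+6 = 18

18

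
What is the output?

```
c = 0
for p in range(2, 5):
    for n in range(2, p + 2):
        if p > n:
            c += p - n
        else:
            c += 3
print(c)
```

p=2,n=2: not 2>2, c = 0+3 = 3
p=2,n=3: not 2>3, c = 3+3 = 6
p=3,n=2: 3>2, c = 6+1 = 7
p=3,n=3: not 3>3, c = 7+3 = 10
p=3,n=4: not 3>4, c = 10+3 = 13
p=4,n=2: 4>2, c = 13+2 = 15
p=4,n=3: 4>3, c = 15+1 = 16
p=4,n=4: not 4>4, c = 16+3 = 19
p=4,n=5: not 4>5, c = 19+3 = 22

22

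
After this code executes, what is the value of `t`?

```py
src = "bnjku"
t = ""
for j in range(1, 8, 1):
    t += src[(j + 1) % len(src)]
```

j=1: add src[2]='j' → 'j'
j=2: add src[3]='k' → 'jk'
j=3: add src[4]='u' → 'jku'
j=4: add src[0]='b' → 'jkub'
j=5: add src[1]='n' → 'jkubn'
j=6: add src[2]='j' → 'jkubnj'
j=7: add src[3]='k' → 'jkubnjk'

'jkubnjk'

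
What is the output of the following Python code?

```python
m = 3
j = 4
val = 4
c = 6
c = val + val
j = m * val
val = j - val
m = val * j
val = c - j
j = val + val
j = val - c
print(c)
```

c = 4+4 = 8
j = 3*4 = 12
val = 12-4 = 8
m = 8*12 = 96
val = 8-12 = -4
j = (-4)+(-4) = -8
j = (-4)-8 = -12

8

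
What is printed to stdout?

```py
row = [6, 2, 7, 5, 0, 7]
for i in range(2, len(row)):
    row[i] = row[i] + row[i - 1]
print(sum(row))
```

i=2: row[2] = 7+2 = 9 → [6, 2, 9, 5, 0, 7]
i=3: row[3] = 5+9 = 14 → [6, 2, 9, 14, 0, 7]
i=4: row[4] = 0+14 = 14 → [6, 2, 9, 14, 14, 7]
i=5: row[5] = 7+14 = 21 → [6, 2, 9, 14, 14, 21]
sum = 66

66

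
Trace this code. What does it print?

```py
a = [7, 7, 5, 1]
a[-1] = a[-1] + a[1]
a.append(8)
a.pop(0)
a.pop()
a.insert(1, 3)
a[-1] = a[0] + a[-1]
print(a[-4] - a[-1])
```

-8

a[-1] = a[-1]+a[1] = 1+7 = 8 → [7, 7, 5, 8]
append 8 → [7, 7, 5, 8, 8]
pop(0) removes 7 → [7, 5, 8, 8]
pop() removes 8 → [7, 5, 8]
insert 3 at 1 → [7, 3, 5, 8]
a[-1] = a[0]+a[-1] = 7+8 = 15 → [7, 3, 5, 15]
a[-4]-a[-1] = 7-15 = -8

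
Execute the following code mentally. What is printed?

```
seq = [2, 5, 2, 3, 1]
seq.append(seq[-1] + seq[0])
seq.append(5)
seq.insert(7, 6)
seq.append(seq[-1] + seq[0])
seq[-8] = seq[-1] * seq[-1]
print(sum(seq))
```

94

append seq[-1]+seq[0] = 1+2 = 3 → [2, 5, 2, 3, 1, 3]
append 5 → [2, 5, 2, 3, 1, 3, 5]
insert 6 at 7 → [2, 5, 2, 3, 1, 3, 5, 6]
append seq[-1]+seq[0] = 6+2 = 8 → [2, 5, 2, 3, 1, 3, 5, 6, 8]
seq[-8] = seq[-1]*seq[-1] = 8*8 = 64 → [2, 64, 2, 3, 1, 3, 5, 6, 8]
sum = 94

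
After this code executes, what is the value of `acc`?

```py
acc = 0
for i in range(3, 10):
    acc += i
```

42

i=3: acc = 0+3 = 3
i=4: acc = 3+4 = 7
i=5: acc = 7+5 = 12
i=6: acc = 12+6 = 18
i=7: acc = 18+7 = 25
i=8: acc = 25+8 = 33
i=9: acc = 33+9 = 42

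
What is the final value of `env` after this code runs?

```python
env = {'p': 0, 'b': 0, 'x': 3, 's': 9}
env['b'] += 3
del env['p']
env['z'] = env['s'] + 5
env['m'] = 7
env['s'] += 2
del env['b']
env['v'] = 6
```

{'x': 3, 's': 11, 'z': 14, 'm': 7, 'v': 6}

env['b'] = 0+3 = 3 → {'p': 0, 'b': 3, 'x': 3, 's': 9}
del 'p' → {'b': 3, 'x': 3, 's': 9}
env['z'] = env['s']+5 = 14 → {'b': 3, 'x': 3, 's': 9, 'z': 14}
env['m'] = 7 → {'b': 3, 'x': 3, 's': 9, 'z': 14, 'm': 7}
env['s'] = 9+2 = 11 → {'b': 3, 'x': 3, 's': 11, 'z': 14, 'm': 7}
del 'b' → {'x': 3, 's': 11, 'z': 14, 'm': 7}
env['v'] = 6 → {'x': 3, 's': 11, 'z': 14, 'm': 7, 'v': 6}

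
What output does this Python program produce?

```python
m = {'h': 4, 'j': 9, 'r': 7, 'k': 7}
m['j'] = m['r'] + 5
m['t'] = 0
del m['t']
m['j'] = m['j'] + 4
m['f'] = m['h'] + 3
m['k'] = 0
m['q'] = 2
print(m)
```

{'h': 4, 'j': 16, 'r': 7, 'k': 0, 'f': 7, 'q': 2}

m['j'] = m['r']+5 = 12 → {'h': 4, 'j': 12, 'r': 7, 'k': 7}
m['t'] = 0 → {'h': 4, 'j': 12, 'r': 7, 'k': 7, 't': 0}
del 't' → {'h': 4, 'j': 12, 'r': 7, 'k': 7}
m['j'] = m['j']+4 = 16 → {'h': 4, 'j': 16, 'r': 7, 'k': 7}
m['f'] = m['h']+3 = 7 → {'h': 4, 'j': 16, 'r': 7, 'k': 7, 'f': 7}
m['k'] = 0 → {'h': 4, 'j': 16, 'r': 7, 'k': 0, 'f': 7}
m['q'] = 2 → {'h': 4, 'j': 16, 'r': 7, 'k': 0, 'f': 7, 'q': 2}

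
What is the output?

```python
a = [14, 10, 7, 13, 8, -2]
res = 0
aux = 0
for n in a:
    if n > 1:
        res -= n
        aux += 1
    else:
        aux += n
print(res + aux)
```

n=14: >1, res = 0-14 = -14; aux=1
n=10: >1, res = (-14)-10 = -24; aux=2
n=7: >1, res = (-24)-7 = -31; aux=3
n=13: >1, res = (-31)-13 = -44; aux=4
n=8: >1, res = (-44)-8 = -52; aux=5
n=-2: not >1; aux=3
res+aux = (-52)+3 = -49

-49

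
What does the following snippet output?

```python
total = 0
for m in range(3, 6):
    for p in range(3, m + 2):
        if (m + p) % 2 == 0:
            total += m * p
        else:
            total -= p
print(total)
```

m=3,p=3: even sum, total = 0+9 = 9
m=3,p=4: odd sum, total = 9-4 = 5
m=4,p=3: odd sum, total = 5-3 = 2
m=4,p=4: even sum, total = 2+16 = 18
m=4,p=5: odd sum, total = 18-5 = 13
m=5,p=3: even sum, total = 13+15 = 28
m=5,p=4: odd sum, total = 28-4 = 24
m=5,p=5: even sum, total = 24+25 = 49
m=5,p=6: odd sum, total = 49-6 = 43

43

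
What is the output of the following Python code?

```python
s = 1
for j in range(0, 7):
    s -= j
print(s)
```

j=0: s = 1-0 = 1
j=1: s = 1-1 = 0
j=2: s = 0-2 = -2
j=3: s = (-2)-3 = -5
j=4: s = (-5)-4 = -9
j=5: s = (-9)-5 = -14
j=6: s = (-14)-6 = -20

-20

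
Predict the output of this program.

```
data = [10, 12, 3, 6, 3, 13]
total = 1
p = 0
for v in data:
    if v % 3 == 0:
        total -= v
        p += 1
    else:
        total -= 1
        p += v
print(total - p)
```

-52

v=10: not %3==0, total = 1-1 = 0; p=10
v=12: %3==0, total = 0-12 = -12; p=11
v=3: %3==0, total = (-12)-3 = -15; p=12
v=6: %3==0, total = (-15)-6 = -21; p=13
v=3: %3==0, total = (-21)-3 = -24; p=14
v=13: not %3==0, total = (-24)-1 = -25; p=27
total-p = (-25)-27 = -52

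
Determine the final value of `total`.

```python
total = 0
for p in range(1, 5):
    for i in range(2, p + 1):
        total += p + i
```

36

p=2,i=2: total = 0+4 = 4
p=3,i=2: total = 4+5 = 9
p=3,i=3: total = 9+6 = 15
p=4,i=2: total = 15+6 = 21
p=4,i=3: total = 21+7 = 28
p=4,i=4: total = 28+8 = 36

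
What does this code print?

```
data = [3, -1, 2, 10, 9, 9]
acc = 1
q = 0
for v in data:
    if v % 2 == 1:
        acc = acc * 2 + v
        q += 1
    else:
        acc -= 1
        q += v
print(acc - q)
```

39

v=3: odd, acc = 1*2+3 = 5; q=1
v=-1: odd, acc = 5*2+(-1) = 9; q=2
v=2: not odd, acc = 9-1 = 8; q=4
v=10: not odd, acc = 8-1 = 7; q=14
v=9: odd, acc = 7*2+9 = 23; q=15
v=9: odd, acc = 23*2+9 = 55; q=16
acc-q = 55-16 = 39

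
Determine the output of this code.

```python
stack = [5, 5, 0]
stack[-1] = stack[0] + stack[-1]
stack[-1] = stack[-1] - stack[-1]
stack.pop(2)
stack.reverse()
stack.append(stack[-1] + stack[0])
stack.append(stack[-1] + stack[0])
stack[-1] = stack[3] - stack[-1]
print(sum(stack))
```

20

stack[-1] = stack[0]+stack[-1] = 5+0 = 5 → [5, 5, 5]
stack[-1] = stack[-1]-stack[-1] = 5-5 = 0 → [5, 5, 0]
pop(2) removes 0 → [5, 5]
reverse → [5, 5]
append stack[-1]+stack[0] = 5+5 = 10 → [5, 5, 10]
append stack[-1]+stack[0] = 10+5 = 15 → [5, 5, 10, 15]
stack[-1] = stack[3]-stack[-1] = 15-15 = 0 → [5, 5, 10, 0]
sum = 20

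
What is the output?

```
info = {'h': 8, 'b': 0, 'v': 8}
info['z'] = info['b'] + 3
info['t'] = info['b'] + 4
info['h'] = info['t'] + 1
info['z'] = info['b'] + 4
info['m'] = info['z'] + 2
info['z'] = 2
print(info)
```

{'h': 5, 'b': 0, 'v': 8, 'z': 2, 't': 4, 'm': 6}

info['z'] = info['b']+3 = 3 → {'h': 8, 'b': 0, 'v': 8, 'z': 3}
info['t'] = info['b']+4 = 4 → {'h': 8, 'b': 0, 'v': 8, 'z': 3, 't': 4}
info['h'] = info['t']+1 = 5 → {'h': 5, 'b': 0, 'v': 8, 'z': 3, 't': 4}
info['z'] = info['b']+4 = 4 → {'h': 5, 'b': 0, 'v': 8, 'z': 4, 't': 4}
info['m'] = info['z']+2 = 6 → {'h': 5, 'b': 0, 'v': 8, 'z': 4, 't': 4, 'm': 6}
info['z'] = 2 → {'h': 5, 'b': 0, 'v': 8, 'z': 2, 't': 4, 'm': 6}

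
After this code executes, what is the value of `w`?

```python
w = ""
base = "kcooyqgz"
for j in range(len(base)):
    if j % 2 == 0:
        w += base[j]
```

'koyg'

j=0: add 'k' → 'k'
j=1: skip
j=2: add 'o' → 'ko'
j=3: skip
j=4: add 'y' → 'koy'
j=5: skip
j=6: add 'g' → 'koyg'
j=7: skip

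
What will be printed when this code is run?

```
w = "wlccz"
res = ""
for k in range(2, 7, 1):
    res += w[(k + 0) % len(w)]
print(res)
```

cczwl

k=2: add w[2]='c' → 'c'
k=3: add w[3]='c' → 'cc'
k=4: add w[4]='z' → 'ccz'
k=5: add w[0]='w' → 'cczw'
k=6: add w[1]='l' → 'cczwl'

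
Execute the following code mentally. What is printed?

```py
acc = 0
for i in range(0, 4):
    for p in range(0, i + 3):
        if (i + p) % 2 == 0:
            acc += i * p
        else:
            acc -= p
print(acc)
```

i=0,p=0: even sum, acc = 0+0 = 0
i=0,p=1: odd sum, acc = 0-1 = -1
i=0,p=2: even sum, acc = (-1)+0 = -1
i=1,p=0: odd sum, acc = (-1)-0 = -1
i=1,p=1: even sum, acc = (-1)+1 = 0
i=1,p=2: odd sum, acc = 0-2 = -2
i=1,p=3: even sum, acc = (-2)+3 = 1
i=2,p=0: even sum, acc = 1+0 = 1
i=2,p=1: odd sum, acc = 1-1 = 0
i=2,p=2: even sum, acc = 0+4 = 4
i=2,p=3: odd sum, acc = 4-3 = 1
i=2,p=4: even sum, acc = 1+8 = 9
i=3,p=0: odd sum, acc = 9-0 = 9
i=3,p=1: even sum, acc = 9+3 = 12
i=3,p=2: odd sum, acc = 12-2 = 10
i=3,p=3: even sum, acc = 10+9 = 19
i=3,p=4: odd sum, acc = 19-4 = 15
i=3,p=5: even sum, acc = 15+15 = 30

30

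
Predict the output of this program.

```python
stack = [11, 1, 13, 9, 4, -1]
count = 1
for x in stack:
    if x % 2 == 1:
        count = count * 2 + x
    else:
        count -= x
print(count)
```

277

x=11: odd, count = 1*2+11 = 13
x=1: odd, count = 13*2+1 = 27
x=13: odd, count = 27*2+13 = 67
x=9: odd, count = 67*2+9 = 143
x=4: not odd, count = 143-4 = 139
x=-1: odd, count = 139*2+(-1) = 277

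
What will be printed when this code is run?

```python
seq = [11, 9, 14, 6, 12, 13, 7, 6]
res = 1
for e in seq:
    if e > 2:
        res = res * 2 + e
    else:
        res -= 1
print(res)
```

2952

e=11: >2, res = 1*2+11 = 13
e=9: >2, res = 13*2+9 = 35
e=14: >2, res = 35*2+14 = 84
e=6: >2, res = 84*2+6 = 174
e=12: >2, res = 174*2+12 = 360
e=13: >2, res = 360*2+13 = 733
e=7: >2, res = 733*2+7 = 1473
e=6: >2, res = 1473*2+6 = 2952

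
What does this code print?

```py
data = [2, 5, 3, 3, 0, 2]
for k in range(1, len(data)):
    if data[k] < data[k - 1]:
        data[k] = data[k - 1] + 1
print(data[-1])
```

k=1: 5>=2, unchanged → [2, 5, 3, 3, 0, 2]
k=2: 3<5, data[2] = 5+1 = 6 → [2, 5, 6, 3, 0, 2]
k=3: 3<6, data[3] = 6+1 = 7 → [2, 5, 6, 7, 0, 2]
k=4: 0<7, data[4] = 7+1 = 8 → [2, 5, 6, 7, 8, 2]
k=5: 2<8, data[5] = 8+1 = 9 → [2, 5, 6, 7, 8, 9]

9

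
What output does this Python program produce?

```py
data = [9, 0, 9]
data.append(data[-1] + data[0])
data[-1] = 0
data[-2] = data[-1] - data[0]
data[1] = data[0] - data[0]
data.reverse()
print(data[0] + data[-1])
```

append data[-1]+data[0] = 9+9 = 18 → [9, 0, 9, 18]
data[-1] = 0 → [9, 0, 9, 0]
data[-2] = data[-1]-data[0] = 0-9 = -9 → [9, 0, -9, 0]
data[1] = data[0]-data[0] = 9-9 = 0 → [9, 0, -9, 0]
reverse → [0, -9, 0, 9]
data[0]+data[-1] = 0+9 = 9

9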